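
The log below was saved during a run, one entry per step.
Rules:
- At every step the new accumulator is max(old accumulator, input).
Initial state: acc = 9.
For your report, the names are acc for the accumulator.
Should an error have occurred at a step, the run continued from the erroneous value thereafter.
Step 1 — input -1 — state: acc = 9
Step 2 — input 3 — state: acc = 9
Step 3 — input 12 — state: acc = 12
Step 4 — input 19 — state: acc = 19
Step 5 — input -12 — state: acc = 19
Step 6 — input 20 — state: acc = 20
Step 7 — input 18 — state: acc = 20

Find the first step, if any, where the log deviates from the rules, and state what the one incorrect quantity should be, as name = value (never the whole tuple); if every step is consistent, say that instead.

no error

Recomputing the run from the initial state:
step 1: acc = 9
step 2: acc = 9
step 3: acc = 12
step 4: acc = 19
step 5: acc = 19
step 6: acc = 20
step 7: acc = 20
This matches the log at every step.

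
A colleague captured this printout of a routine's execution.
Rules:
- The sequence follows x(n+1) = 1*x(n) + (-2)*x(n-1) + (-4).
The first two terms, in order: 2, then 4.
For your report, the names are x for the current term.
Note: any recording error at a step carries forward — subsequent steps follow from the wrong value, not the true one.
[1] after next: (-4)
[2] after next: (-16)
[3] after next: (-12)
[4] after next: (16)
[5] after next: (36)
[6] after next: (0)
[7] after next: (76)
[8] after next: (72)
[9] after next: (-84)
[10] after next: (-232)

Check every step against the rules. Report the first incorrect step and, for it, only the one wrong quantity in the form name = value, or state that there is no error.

step 7, x = -76

Recomputing the run from the initial state:
step 1: x = -4
step 2: x = -16
step 3: x = -12
step 4: x = 16
step 5: x = 36
step 6: x = 0
step 7: x = -76
step 8: x = -80
step 9: x = 68
step 10: x = 224
The first disagreement with the printout is at step 7, where the value should be x = -76.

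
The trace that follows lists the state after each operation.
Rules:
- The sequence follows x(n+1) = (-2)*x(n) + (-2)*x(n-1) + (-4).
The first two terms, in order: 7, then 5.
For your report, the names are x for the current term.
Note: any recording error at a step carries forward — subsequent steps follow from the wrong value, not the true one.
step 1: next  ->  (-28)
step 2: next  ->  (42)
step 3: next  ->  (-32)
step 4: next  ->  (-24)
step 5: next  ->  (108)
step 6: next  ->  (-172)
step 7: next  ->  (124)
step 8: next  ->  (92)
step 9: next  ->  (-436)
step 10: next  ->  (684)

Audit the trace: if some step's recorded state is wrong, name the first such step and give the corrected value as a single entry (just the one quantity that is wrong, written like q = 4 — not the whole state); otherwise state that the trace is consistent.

no error

Recomputing the run from the initial state:
step 1: x = -28
step 2: x = 42
step 3: x = -32
step 4: x = -24
step 5: x = 108
step 6: x = -172
step 7: x = 124
step 8: x = 92
step 9: x = -436
step 10: x = 684
This matches the trace at every step.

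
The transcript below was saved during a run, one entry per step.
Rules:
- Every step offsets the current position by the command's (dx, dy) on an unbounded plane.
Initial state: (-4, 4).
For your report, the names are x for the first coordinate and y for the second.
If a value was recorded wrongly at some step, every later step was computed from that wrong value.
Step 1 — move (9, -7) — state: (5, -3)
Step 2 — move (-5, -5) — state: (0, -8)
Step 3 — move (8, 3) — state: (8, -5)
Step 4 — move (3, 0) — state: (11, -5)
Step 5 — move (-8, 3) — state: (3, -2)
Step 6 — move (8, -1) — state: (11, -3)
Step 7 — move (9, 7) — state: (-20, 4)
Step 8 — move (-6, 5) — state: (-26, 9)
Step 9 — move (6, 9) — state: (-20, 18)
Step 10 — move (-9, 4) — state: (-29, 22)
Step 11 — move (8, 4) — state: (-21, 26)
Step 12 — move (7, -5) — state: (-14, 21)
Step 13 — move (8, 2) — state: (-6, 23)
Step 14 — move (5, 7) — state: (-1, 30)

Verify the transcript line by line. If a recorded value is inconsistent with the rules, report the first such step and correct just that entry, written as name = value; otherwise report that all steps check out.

Step 1: x = -4 + (9) = 5, y = 4 + (-7) = -3 — same as recorded.
Step 2: x = 5 + (-5) = 0, y = -3 + (-5) = -8 — confirmed correct.
Step 3: x = 0 + (8) = 8, y = -8 + (3) = -5 — in agreement.
Step 4: x = 8 + (3) = 11, y = -5 + (0) = -5 — agrees with the transcript.
Step 5: x = 11 + (-8) = 3, y = -5 + (3) = -2 — exactly as logged.
Step 6: x = 3 + (8) = 11, y = -2 + (-1) = -3 — no discrepancy.
Step 7: x = 11 + (9) = 20, y = -3 + (7) = 4 — a discrepancy with the transcript.
First deviation found at step 7; the corrected entry is x = 20.

step 7, x = 20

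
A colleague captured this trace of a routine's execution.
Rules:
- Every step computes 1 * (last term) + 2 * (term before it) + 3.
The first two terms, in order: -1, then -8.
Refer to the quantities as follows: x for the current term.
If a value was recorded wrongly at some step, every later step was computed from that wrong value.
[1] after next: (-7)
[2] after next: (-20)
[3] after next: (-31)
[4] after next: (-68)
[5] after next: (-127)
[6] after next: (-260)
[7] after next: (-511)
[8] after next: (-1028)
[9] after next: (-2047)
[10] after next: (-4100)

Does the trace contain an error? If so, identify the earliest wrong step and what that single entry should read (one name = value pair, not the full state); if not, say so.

Recomputing the run from the initial state:
step 1: x = -7
step 2: x = -20
step 3: x = -31
step 4: x = -68
step 5: x = -127
step 6: x = -260
step 7: x = -511
step 8: x = -1028
step 9: x = -2047
step 10: x = -4100
This matches the trace at every step.

no error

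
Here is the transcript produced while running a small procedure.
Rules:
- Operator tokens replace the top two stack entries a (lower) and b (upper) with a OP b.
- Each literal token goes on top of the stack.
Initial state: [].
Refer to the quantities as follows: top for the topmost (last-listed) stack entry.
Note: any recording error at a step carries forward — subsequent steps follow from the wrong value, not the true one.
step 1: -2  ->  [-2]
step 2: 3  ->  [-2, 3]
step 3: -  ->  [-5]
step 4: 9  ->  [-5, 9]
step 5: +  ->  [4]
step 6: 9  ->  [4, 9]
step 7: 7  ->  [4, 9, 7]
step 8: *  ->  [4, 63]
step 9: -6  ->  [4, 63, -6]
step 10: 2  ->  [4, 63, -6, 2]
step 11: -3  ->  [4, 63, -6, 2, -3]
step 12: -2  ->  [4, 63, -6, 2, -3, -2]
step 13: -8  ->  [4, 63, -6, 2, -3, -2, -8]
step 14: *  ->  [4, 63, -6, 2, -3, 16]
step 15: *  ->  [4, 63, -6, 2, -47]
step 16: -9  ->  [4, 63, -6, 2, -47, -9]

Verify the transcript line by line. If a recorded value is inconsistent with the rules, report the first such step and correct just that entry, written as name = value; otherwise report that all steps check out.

Recomputing the run from the initial state:
step 1: [-2]
step 2: [-2, 3]
step 3: [-5]
step 4: [-5, 9]
step 5: [4]
step 6: [4, 9]
step 7: [4, 9, 7]
step 8: [4, 63]
step 9: [4, 63, -6]
step 10: [4, 63, -6, 2]
step 11: [4, 63, -6, 2, -3]
step 12: [4, 63, -6, 2, -3, -2]
step 13: [4, 63, -6, 2, -3, -2, -8]
step 14: [4, 63, -6, 2, -3, 16]
step 15: [4, 63, -6, 2, -48]
step 16: [4, 63, -6, 2, -48, -9]
The first disagreement with the transcript is at step 15, where the value should be top = -48.

step 15, top = -48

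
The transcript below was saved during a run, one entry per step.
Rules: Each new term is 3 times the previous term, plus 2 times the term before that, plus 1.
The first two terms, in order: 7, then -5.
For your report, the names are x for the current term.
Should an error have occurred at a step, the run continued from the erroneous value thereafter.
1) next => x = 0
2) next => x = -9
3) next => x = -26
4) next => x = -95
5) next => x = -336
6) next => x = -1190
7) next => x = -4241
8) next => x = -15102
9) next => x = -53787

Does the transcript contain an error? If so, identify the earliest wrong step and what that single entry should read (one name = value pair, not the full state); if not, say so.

step 1: x = 3*(-5) + (2)*(7) + (1) = 0 -> in agreement
step 2: x = 3*(0) + (2)*(-5) + (1) = -9 -> exactly as logged
step 3: x = 3*(-9) + (2)*(0) + (1) = -26 -> consistent with the transcript
step 4: x = 3*(-26) + (2)*(-9) + (1) = -95 -> exactly as logged
step 5: x = 3*(-95) + (2)*(-26) + (1) = -336 -> agrees with the transcript
step 6: x = 3*(-336) + (2)*(-95) + (1) = -1197 -> this is not what the transcript shows
First deviation found at step 6; the corrected entry is x = -1197.

step 6, x = -1197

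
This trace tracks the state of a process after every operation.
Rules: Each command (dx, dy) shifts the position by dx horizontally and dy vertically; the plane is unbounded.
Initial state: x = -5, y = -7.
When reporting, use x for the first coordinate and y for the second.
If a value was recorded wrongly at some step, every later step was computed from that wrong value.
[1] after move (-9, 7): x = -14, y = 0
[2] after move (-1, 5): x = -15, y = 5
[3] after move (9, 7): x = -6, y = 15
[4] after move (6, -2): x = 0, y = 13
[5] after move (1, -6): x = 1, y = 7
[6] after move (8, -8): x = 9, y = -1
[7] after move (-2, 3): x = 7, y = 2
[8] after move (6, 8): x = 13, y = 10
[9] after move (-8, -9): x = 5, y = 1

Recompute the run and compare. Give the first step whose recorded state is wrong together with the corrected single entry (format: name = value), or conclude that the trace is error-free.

step 3, y = 12

1. x = -5 + (-9) = -14, y = -7 + (7) = 0 (matches)
2. x = -14 + (-1) = -15, y = 0 + (5) = 5 (consistent with the trace)
3. x = -15 + (9) = -6, y = 5 + (7) = 12 (this is not what the trace shows)
First incorrect step: 3; the correct value is y = 12.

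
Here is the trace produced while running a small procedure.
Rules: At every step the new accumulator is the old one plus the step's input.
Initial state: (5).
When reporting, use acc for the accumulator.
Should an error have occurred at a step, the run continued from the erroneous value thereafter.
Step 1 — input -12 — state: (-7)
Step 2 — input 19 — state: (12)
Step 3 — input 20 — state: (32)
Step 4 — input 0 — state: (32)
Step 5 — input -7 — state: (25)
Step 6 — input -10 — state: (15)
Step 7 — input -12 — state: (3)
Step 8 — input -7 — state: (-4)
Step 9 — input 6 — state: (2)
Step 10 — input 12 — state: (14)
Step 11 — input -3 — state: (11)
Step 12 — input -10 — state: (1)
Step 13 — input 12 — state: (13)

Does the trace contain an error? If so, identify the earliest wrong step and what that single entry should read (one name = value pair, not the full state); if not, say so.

no error

Step 1: acc = 5 + -12 = -7 — in agreement.
Step 2: acc = -7 + 19 = 12 — in agreement.
Step 3: acc = 12 + 20 = 32 — checks out.
Step 4: acc = 32 + 0 = 32 — agrees with the trace.
Step 5: acc = 32 + -7 = 25 — verified.
Step 6: acc = 25 + -10 = 15 — matches.
Step 7: acc = 15 + -12 = 3 — checks out.
Step 8: acc = 3 + -7 = -4 — matches.
Step 9: acc = -4 + 6 = 2 — exactly as logged.
Step 10: acc = 2 + 12 = 14 — agrees with the trace.
Step 11: acc = 14 + -3 = 11 — verified.
Step 12: acc = 11 + -10 = 1 — no discrepancy.
Step 13: acc = 1 + 12 = 13 — same as recorded.
Each recorded entry agrees with the recomputation.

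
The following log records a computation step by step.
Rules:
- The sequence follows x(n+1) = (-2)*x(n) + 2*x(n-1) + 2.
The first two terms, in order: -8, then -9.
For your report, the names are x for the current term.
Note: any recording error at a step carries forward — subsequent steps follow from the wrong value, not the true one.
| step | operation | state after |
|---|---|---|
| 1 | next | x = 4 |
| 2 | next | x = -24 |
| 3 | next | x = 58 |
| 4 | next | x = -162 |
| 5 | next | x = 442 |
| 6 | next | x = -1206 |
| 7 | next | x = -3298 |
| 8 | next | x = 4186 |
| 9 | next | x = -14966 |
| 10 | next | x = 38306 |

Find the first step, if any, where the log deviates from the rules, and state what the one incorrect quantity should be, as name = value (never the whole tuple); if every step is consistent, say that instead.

step 7, x = 3298

Step 1: x = -2*(-9) + (2)*(-8) + (2) = 4 — verified.
Step 2: x = -2*(4) + (2)*(-9) + (2) = -24 — matches.
Step 3: x = -2*(-24) + (2)*(4) + (2) = 58 — matches.
Step 4: x = -2*(58) + (2)*(-24) + (2) = -162 — checks out.
Step 5: x = -2*(-162) + (2)*(58) + (2) = 442 — exactly as logged.
Step 6: x = -2*(442) + (2)*(-162) + (2) = -1206 — checks out.
Step 7: x = -2*(-1206) + (2)*(442) + (2) = 3298 — a discrepancy with the log.
That makes step 7 the first incorrect line — x = 3298 is what it should show.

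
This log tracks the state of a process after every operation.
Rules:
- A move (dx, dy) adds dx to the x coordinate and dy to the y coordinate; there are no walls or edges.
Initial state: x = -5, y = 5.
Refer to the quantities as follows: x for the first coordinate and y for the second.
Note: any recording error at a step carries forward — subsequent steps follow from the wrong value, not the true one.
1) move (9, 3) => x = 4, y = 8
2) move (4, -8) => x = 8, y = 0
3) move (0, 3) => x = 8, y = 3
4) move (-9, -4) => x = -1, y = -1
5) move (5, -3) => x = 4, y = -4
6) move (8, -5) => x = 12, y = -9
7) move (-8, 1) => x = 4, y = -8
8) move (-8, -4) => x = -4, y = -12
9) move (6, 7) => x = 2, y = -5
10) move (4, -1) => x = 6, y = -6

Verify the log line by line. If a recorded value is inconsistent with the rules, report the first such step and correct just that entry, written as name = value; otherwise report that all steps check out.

no error

Step 1: x = -5 + (9) = 4, y = 5 + (3) = 8 — exactly as logged.
Step 2: x = 4 + (4) = 8, y = 8 + (-8) = 0 — verified.
Step 3: x = 8 + (0) = 8, y = 0 + (3) = 3 — verified.
Step 4: x = 8 + (-9) = -1, y = 3 + (-4) = -1 — confirmed correct.
Step 5: x = -1 + (5) = 4, y = -1 + (-3) = -4 — consistent with the log.
Step 6: x = 4 + (8) = 12, y = -4 + (-5) = -9 — verified.
Step 7: x = 12 + (-8) = 4, y = -9 + (1) = -8 — exactly as logged.
Step 8: x = 4 + (-8) = -4, y = -8 + (-4) = -12 — consistent with the log.
Step 9: x = -4 + (6) = 2, y = -12 + (7) = -5 — same as recorded.
Step 10: x = 2 + (4) = 6, y = -5 + (-1) = -6 — checks out.
All entries verified; no error found.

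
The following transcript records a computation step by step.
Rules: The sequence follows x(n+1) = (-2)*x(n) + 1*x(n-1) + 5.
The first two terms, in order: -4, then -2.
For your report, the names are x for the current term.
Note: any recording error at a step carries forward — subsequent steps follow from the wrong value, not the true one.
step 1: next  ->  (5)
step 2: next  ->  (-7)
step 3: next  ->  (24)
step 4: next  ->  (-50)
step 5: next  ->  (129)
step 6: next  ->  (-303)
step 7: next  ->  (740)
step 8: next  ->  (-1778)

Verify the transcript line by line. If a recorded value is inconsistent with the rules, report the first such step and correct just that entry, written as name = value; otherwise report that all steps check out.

no error

Recomputing the run from the initial state:
step 1: x = 5
step 2: x = -7
step 3: x = 24
step 4: x = -50
step 5: x = 129
step 6: x = -303
step 7: x = 740
step 8: x = -1778
This matches the transcript at every step.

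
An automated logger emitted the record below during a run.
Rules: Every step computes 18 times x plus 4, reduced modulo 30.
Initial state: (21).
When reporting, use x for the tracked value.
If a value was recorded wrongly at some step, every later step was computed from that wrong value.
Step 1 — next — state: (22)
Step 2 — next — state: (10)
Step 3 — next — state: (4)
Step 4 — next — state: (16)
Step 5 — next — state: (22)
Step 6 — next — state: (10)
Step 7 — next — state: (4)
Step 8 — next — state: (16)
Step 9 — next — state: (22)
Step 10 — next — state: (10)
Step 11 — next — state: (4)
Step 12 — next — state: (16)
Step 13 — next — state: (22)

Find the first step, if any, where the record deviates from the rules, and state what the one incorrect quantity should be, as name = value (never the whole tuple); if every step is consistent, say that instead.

no error

Recomputing the run from the initial state:
step 1: x = 22
step 2: x = 10
step 3: x = 4
step 4: x = 16
step 5: x = 22
step 6: x = 10
step 7: x = 4
step 8: x = 16
step 9: x = 22
step 10: x = 10
step 11: x = 4
step 12: x = 16
step 13: x = 22
This matches the record at every step.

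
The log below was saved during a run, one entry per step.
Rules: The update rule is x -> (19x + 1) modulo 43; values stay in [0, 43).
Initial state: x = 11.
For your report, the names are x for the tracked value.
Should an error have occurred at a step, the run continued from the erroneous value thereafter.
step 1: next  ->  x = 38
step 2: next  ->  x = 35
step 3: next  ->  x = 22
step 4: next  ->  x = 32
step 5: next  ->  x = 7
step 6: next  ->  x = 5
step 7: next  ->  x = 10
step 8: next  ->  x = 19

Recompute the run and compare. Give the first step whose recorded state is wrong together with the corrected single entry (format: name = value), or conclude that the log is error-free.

step 3, x = 21

Recomputing the run from the initial state:
step 1: x = 38
step 2: x = 35
step 3: x = 21
step 4: x = 13
step 5: x = 33
step 6: x = 26
step 7: x = 22
step 8: x = 32
The first disagreement with the log is at step 3, where the value should be x = 21.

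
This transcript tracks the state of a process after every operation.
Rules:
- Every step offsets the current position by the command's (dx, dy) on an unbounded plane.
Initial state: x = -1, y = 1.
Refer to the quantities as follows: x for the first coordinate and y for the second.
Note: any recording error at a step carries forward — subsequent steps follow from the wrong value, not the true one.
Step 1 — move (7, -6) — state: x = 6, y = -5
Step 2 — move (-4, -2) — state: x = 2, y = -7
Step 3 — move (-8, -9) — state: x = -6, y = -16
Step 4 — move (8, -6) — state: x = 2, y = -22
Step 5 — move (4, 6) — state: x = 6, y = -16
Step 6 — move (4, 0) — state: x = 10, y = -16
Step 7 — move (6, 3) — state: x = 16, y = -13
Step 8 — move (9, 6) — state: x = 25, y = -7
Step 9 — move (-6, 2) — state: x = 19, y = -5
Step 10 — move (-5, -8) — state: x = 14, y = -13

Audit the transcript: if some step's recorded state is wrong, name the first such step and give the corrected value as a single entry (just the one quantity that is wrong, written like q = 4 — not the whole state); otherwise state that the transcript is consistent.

1. x = -1 + (7) = 6, y = 1 + (-6) = -5 (same as recorded)
2. x = 6 + (-4) = 2, y = -5 + (-2) = -7 (in agreement)
3. x = 2 + (-8) = -6, y = -7 + (-9) = -16 (agrees with the transcript)
4. x = -6 + (8) = 2, y = -16 + (-6) = -22 (checks out)
5. x = 2 + (4) = 6, y = -22 + (6) = -16 (matches)
6. x = 6 + (4) = 10, y = -16 + (0) = -16 (checks out)
7. x = 10 + (6) = 16, y = -16 + (3) = -13 (same as recorded)
8. x = 16 + (9) = 25, y = -13 + (6) = -7 (exactly as logged)
9. x = 25 + (-6) = 19, y = -7 + (2) = -5 (no discrepancy)
10. x = 19 + (-5) = 14, y = -5 + (-8) = -13 (confirmed correct)
The whole run recomputes cleanly — no discrepancies.

no error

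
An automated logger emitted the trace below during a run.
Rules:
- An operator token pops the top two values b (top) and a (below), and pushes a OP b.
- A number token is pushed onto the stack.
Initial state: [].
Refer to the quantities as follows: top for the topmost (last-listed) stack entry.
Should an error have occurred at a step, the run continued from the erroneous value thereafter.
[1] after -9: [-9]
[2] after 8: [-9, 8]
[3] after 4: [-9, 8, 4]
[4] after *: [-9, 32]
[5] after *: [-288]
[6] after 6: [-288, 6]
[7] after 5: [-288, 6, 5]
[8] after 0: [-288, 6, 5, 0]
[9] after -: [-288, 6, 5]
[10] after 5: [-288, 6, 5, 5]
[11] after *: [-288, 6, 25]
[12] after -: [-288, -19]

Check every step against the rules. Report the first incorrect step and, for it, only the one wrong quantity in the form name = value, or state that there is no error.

no error

step 1: push -9: top = -9 -> matches
step 2: push 8: top = 8 -> exactly as logged
step 3: push 4: top = 4 -> matches
step 4: 8 * 4 = 32 -> matches
step 5: -9 * 32 = -288 -> exactly as logged
step 6: push 6: top = 6 -> checks out
step 7: push 5: top = 5 -> confirmed correct
step 8: push 0: top = 0 -> in agreement
step 9: 5 - 0 = 5 -> exactly as logged
step 10: push 5: top = 5 -> no discrepancy
step 11: 5 * 5 = 25 -> in agreement
step 12: 6 - 25 = -19 -> consistent with the trace
Every step is consistent.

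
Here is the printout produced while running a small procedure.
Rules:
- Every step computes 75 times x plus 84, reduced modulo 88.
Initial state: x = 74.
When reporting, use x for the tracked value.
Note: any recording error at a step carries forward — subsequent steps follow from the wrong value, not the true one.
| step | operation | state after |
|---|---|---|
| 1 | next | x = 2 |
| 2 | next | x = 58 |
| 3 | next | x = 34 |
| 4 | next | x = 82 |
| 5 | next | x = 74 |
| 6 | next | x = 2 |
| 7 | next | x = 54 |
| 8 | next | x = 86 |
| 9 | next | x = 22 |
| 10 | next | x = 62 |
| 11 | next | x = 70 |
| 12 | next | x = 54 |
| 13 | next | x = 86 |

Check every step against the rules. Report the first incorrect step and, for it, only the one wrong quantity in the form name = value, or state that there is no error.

1. x = (75*74 + 84) mod 88 = 2 (confirmed correct)
2. x = (75*2 + 84) mod 88 = 58 (verified)
3. x = (75*58 + 84) mod 88 = 34 (checks out)
4. x = (75*34 + 84) mod 88 = 82 (verified)
5. x = (75*82 + 84) mod 88 = 74 (in agreement)
6. x = (75*74 + 84) mod 88 = 2 (consistent with the printout)
7. x = (75*2 + 84) mod 88 = 58 (not what was recorded)
First deviation found at step 7; the corrected entry is x = 58.

step 7, x = 58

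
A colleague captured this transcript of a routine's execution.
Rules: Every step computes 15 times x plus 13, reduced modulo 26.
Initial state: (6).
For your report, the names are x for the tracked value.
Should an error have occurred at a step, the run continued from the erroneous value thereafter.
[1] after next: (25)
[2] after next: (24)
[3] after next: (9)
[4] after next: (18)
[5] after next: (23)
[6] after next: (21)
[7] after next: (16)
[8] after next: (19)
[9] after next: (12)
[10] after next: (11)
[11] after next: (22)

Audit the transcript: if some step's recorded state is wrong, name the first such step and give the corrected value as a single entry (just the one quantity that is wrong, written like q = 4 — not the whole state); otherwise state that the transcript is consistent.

1. x = (15*6 + 13) mod 26 = 25 (no discrepancy)
2. x = (15*25 + 13) mod 26 = 24 (matches)
3. x = (15*24 + 13) mod 26 = 9 (exactly as logged)
4. x = (15*9 + 13) mod 26 = 18 (consistent with the transcript)
5. x = (15*18 + 13) mod 26 = 23 (confirmed correct)
6. x = (15*23 + 13) mod 26 = 20 (first mismatch against the transcript)
First incorrect step: 6; the correct value is x = 20.

step 6, x = 20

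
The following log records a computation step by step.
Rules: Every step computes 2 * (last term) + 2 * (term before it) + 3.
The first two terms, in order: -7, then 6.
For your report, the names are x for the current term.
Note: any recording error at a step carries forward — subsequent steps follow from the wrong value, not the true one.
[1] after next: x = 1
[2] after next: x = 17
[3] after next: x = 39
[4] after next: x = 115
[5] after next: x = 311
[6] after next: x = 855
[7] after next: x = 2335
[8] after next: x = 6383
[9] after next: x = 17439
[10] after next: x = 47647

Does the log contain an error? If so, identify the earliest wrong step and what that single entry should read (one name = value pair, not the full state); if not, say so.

step 1: x = 2*(6) + (2)*(-7) + (3) = 1 -> same as recorded
step 2: x = 2*(1) + (2)*(6) + (3) = 17 -> consistent with the log
step 3: x = 2*(17) + (2)*(1) + (3) = 39 -> matches
step 4: x = 2*(39) + (2)*(17) + (3) = 115 -> confirmed correct
step 5: x = 2*(115) + (2)*(39) + (3) = 311 -> matches
step 6: x = 2*(311) + (2)*(115) + (3) = 855 -> same as recorded
step 7: x = 2*(855) + (2)*(311) + (3) = 2335 -> confirmed correct
step 8: x = 2*(2335) + (2)*(855) + (3) = 6383 -> consistent with the log
step 9: x = 2*(6383) + (2)*(2335) + (3) = 17439 -> same as recorded
step 10: x = 2*(17439) + (2)*(6383) + (3) = 47647 -> confirmed correct
All steps check out; nothing to correct.

no error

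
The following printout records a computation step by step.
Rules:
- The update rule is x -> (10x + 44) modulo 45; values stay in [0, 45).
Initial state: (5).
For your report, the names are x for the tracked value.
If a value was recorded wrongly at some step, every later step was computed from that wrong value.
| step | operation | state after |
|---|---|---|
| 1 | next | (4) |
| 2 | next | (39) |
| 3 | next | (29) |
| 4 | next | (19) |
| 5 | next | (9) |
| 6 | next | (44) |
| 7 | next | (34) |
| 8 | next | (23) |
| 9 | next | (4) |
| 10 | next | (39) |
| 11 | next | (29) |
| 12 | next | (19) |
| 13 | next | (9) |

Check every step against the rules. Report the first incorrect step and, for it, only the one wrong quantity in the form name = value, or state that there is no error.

step 8, x = 24

step 1: x = (10*5 + 44) mod 45 = 4 -> verified
step 2: x = (10*4 + 44) mod 45 = 39 -> exactly as logged
step 3: x = (10*39 + 44) mod 45 = 29 -> consistent with the printout
step 4: x = (10*29 + 44) mod 45 = 19 -> confirmed correct
step 5: x = (10*19 + 44) mod 45 = 9 -> matches
step 6: x = (10*9 + 44) mod 45 = 44 -> consistent with the printout
step 7: x = (10*44 + 44) mod 45 = 34 -> checks out
step 8: x = (10*34 + 44) mod 45 = 24 -> the printout disagrees here
Step 8 is the first one off; corrected, x = 24.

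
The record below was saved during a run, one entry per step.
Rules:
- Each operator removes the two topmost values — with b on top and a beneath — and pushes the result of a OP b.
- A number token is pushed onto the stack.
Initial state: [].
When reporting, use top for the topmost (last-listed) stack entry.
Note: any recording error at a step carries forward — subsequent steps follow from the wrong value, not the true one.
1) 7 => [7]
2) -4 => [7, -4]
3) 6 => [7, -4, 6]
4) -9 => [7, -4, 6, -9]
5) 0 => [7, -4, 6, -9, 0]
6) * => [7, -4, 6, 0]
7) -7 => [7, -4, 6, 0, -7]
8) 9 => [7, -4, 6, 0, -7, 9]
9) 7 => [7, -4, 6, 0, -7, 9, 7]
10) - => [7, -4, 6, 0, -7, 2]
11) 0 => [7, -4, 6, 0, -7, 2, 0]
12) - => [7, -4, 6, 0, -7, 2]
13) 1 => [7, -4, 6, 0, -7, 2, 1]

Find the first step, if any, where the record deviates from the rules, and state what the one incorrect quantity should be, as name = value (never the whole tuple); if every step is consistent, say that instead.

no error

Step 1: push 7: top = 7 — no discrepancy.
Step 2: push -4: top = -4 — exactly as logged.
Step 3: push 6: top = 6 — checks out.
Step 4: push -9: top = -9 — confirmed correct.
Step 5: push 0: top = 0 — in agreement.
Step 6: -9 * 0 = 0 — same as recorded.
Step 7: push -7: top = -7 — same as recorded.
Step 8: push 9: top = 9 — no discrepancy.
Step 9: push 7: top = 7 — checks out.
Step 10: 9 - 7 = 2 — confirmed correct.
Step 11: push 0: top = 0 — matches.
Step 12: 2 - 0 = 2 — exactly as logged.
Step 13: push 1: top = 1 — checks out.
Every step is consistent.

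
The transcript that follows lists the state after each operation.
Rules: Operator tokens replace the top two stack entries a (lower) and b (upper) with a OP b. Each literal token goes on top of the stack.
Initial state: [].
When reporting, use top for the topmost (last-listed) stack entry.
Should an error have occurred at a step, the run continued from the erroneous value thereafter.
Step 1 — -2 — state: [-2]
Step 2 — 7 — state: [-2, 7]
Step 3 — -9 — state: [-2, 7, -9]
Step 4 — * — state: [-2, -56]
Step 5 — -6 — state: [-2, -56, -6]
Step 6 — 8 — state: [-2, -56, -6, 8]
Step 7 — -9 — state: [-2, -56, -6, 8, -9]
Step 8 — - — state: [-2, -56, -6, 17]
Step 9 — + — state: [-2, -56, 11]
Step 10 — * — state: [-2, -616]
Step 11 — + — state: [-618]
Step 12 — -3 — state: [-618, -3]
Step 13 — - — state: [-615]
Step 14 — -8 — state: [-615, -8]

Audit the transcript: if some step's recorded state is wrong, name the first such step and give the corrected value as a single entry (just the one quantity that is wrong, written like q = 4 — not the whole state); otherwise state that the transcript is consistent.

1. push -2: top = -2 (matches)
2. push 7: top = 7 (no discrepancy)
3. push -9: top = -9 (exactly as logged)
4. 7 * -9 = -63 (not what was recorded)
The earliest wrong entry is at step 4: it should read top = -63.

step 4, top = -63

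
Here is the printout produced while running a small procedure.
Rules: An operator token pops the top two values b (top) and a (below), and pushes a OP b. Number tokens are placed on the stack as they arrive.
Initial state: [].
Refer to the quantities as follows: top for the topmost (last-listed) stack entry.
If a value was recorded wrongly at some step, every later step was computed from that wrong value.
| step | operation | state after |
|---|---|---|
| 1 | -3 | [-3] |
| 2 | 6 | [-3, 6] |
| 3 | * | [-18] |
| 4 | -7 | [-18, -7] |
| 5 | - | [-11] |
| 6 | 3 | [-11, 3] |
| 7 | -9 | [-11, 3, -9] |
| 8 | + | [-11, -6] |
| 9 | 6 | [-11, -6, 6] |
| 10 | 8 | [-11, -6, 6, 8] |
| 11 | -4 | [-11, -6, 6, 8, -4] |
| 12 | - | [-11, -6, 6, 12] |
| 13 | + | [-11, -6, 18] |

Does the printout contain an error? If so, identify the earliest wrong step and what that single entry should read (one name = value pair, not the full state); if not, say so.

Recomputing the run from the initial state:
step 1: [-3]
step 2: [-3, 6]
step 3: [-18]
step 4: [-18, -7]
step 5: [-11]
step 6: [-11, 3]
step 7: [-11, 3, -9]
step 8: [-11, -6]
step 9: [-11, -6, 6]
step 10: [-11, -6, 6, 8]
step 11: [-11, -6, 6, 8, -4]
step 12: [-11, -6, 6, 12]
step 13: [-11, -6, 18]
This matches the printout at every step.

no error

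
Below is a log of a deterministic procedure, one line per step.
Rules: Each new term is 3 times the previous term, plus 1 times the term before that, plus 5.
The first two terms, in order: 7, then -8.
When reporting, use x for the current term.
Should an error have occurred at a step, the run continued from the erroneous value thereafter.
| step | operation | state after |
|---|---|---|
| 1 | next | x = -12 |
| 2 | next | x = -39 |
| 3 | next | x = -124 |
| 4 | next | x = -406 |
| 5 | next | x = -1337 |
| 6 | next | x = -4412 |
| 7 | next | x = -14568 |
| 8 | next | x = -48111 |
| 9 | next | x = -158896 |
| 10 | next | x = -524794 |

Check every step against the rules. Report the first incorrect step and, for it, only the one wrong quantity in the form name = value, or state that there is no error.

no error

Recomputing the run from the initial state:
step 1: x = -12
step 2: x = -39
step 3: x = -124
step 4: x = -406
step 5: x = -1337
step 6: x = -4412
step 7: x = -14568
step 8: x = -48111
step 9: x = -158896
step 10: x = -524794
This matches the log at every step.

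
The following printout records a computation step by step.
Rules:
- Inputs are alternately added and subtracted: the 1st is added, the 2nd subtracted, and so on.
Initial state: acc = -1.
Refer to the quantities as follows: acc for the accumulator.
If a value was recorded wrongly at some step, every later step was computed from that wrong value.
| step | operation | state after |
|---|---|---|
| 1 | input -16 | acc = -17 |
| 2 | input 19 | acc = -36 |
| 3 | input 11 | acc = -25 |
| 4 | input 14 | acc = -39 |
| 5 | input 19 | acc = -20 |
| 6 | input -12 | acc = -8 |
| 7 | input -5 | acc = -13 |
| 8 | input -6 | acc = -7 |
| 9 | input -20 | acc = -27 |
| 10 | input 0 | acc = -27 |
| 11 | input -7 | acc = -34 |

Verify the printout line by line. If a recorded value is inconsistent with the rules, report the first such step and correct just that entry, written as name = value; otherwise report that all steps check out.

step 1: acc = -1 + -16 = -17 -> confirmed correct
step 2: acc = -17 - 19 = -36 -> agrees with the printout
step 3: acc = -36 + 11 = -25 -> matches
step 4: acc = -25 - 14 = -39 -> in agreement
step 5: acc = -39 + 19 = -20 -> no discrepancy
step 6: acc = -20 - -12 = -8 -> matches
step 7: acc = -8 + -5 = -13 -> verified
step 8: acc = -13 - -6 = -7 -> no discrepancy
step 9: acc = -7 + -20 = -27 -> no discrepancy
step 10: acc = -27 - 0 = -27 -> agrees with the printout
step 11: acc = -27 + -7 = -34 -> in agreement
The recomputation confirms every line.

no error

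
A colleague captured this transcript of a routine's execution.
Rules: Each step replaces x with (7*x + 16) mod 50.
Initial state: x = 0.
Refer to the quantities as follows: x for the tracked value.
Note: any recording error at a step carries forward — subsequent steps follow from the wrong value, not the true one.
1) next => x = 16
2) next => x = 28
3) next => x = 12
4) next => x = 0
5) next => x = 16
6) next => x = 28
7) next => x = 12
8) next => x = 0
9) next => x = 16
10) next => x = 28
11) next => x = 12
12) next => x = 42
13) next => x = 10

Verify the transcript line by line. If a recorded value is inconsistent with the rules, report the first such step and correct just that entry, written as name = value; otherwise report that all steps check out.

Recomputing the run from the initial state:
step 1: x = 16
step 2: x = 28
step 3: x = 12
step 4: x = 0
step 5: x = 16
step 6: x = 28
step 7: x = 12
step 8: x = 0
step 9: x = 16
step 10: x = 28
step 11: x = 12
step 12: x = 0
step 13: x = 16
The first disagreement with the transcript is at step 12, where the value should be x = 0.

step 12, x = 0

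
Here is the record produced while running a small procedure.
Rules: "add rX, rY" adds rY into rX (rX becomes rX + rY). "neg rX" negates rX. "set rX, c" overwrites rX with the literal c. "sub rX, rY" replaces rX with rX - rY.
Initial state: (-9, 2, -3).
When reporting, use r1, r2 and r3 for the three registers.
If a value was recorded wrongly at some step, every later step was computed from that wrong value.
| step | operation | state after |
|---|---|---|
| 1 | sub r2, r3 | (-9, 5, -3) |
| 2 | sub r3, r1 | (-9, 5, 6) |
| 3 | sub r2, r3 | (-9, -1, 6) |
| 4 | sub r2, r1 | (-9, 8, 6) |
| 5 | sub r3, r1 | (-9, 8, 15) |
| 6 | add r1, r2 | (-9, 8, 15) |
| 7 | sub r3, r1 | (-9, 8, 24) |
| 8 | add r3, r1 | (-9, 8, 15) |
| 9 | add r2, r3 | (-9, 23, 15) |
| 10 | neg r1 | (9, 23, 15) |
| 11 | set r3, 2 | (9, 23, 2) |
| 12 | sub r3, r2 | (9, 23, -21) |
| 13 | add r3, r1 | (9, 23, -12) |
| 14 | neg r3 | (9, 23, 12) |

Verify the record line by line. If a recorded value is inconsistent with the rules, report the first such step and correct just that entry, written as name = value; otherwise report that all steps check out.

Recomputing the run from the initial state:
step 1: r1 = -9, r2 = 5, r3 = -3
step 2: r1 = -9, r2 = 5, r3 = 6
step 3: r1 = -9, r2 = -1, r3 = 6
step 4: r1 = -9, r2 = 8, r3 = 6
step 5: r1 = -9, r2 = 8, r3 = 15
step 6: r1 = -1, r2 = 8, r3 = 15
step 7: r1 = -1, r2 = 8, r3 = 16
step 8: r1 = -1, r2 = 8, r3 = 15
step 9: r1 = -1, r2 = 23, r3 = 15
step 10: r1 = 1, r2 = 23, r3 = 15
step 11: r1 = 1, r2 = 23, r3 = 2
step 12: r1 = 1, r2 = 23, r3 = -21
step 13: r1 = 1, r2 = 23, r3 = -20
step 14: r1 = 1, r2 = 23, r3 = 20
The first disagreement with the record is at step 6, where the value should be r1 = -1.

step 6, r1 = -1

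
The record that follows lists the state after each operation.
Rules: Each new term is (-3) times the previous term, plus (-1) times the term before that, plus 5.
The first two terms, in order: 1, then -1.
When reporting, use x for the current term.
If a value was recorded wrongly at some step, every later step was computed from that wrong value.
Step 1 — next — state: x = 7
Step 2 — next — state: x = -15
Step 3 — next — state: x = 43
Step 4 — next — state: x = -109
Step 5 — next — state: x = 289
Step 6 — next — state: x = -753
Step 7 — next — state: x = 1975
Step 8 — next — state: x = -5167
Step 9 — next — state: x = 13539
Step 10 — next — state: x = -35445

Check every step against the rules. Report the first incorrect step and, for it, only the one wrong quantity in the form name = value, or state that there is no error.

1. x = -3*(-1) + (-1)*(1) + (5) = 7 (agrees with the record)
2. x = -3*(7) + (-1)*(-1) + (5) = -15 (consistent with the record)
3. x = -3*(-15) + (-1)*(7) + (5) = 43 (same as recorded)
4. x = -3*(43) + (-1)*(-15) + (5) = -109 (verified)
5. x = -3*(-109) + (-1)*(43) + (5) = 289 (matches)
6. x = -3*(289) + (-1)*(-109) + (5) = -753 (exactly as logged)
7. x = -3*(-753) + (-1)*(289) + (5) = 1975 (checks out)
8. x = -3*(1975) + (-1)*(-753) + (5) = -5167 (matches)
9. x = -3*(-5167) + (-1)*(1975) + (5) = 13531 (not what was recorded)
The audit stops at step 9: the recorded entry is wrong and should be x = 13531.

step 9, x = 13531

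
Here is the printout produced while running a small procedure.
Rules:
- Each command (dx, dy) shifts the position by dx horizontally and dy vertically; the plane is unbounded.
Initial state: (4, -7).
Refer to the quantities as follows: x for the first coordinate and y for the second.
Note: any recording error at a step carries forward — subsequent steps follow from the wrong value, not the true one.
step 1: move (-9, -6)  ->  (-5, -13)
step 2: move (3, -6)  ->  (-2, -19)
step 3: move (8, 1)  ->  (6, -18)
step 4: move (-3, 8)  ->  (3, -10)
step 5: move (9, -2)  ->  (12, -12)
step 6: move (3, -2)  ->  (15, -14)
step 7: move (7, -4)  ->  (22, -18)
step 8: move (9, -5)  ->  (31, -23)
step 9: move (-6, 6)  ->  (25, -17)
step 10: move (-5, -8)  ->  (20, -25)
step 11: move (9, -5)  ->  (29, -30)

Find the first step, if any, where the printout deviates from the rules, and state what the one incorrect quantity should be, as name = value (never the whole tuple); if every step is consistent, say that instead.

no error

Recomputing the run from the initial state:
step 1: x = -5, y = -13
step 2: x = -2, y = -19
step 3: x = 6, y = -18
step 4: x = 3, y = -10
step 5: x = 12, y = -12
step 6: x = 15, y = -14
step 7: x = 22, y = -18
step 8: x = 31, y = -23
step 9: x = 25, y = -17
step 10: x = 20, y = -25
step 11: x = 29, y = -30
This matches the printout at every step.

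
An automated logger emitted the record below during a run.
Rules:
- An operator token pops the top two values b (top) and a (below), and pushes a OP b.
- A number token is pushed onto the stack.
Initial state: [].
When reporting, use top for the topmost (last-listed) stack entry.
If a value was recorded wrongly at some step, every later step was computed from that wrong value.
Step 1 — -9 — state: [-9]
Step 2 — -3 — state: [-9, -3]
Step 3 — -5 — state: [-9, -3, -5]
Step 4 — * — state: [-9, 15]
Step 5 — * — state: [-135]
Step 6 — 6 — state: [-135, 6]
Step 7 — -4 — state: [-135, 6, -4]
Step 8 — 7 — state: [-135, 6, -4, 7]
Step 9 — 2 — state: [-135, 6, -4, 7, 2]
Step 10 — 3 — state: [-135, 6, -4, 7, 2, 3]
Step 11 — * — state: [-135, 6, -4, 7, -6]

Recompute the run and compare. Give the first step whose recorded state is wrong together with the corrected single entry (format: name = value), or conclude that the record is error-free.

step 11, top = 6

Step 1: push -9: top = -9 — consistent with the record.
Step 2: push -3: top = -3 — in agreement.
Step 3: push -5: top = -5 — in agreement.
Step 4: -3 * -5 = 15 — consistent with the record.
Step 5: -9 * 15 = -135 — agrees with the record.
Step 6: push 6: top = 6 — verified.
Step 7: push -4: top = -4 — no discrepancy.
Step 8: push 7: top = 7 — same as recorded.
Step 9: push 2: top = 2 — confirmed correct.
Step 10: push 3: top = 3 — no discrepancy.
Step 11: 2 * 3 = 6 — the record disagrees here.
So the first discrepancy is step 11, where the right value is top = 6.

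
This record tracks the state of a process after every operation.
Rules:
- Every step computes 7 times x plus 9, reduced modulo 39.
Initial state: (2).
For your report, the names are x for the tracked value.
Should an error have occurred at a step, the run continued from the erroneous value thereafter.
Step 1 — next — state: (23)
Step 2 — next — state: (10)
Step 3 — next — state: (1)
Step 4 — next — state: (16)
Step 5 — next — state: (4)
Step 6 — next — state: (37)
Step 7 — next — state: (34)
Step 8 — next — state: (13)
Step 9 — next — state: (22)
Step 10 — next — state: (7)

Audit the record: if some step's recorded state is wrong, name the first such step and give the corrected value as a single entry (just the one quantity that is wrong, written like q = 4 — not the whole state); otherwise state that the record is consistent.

step 2, x = 14

1. x = (7*2 + 9) mod 39 = 23 (consistent with the record)
2. x = (7*23 + 9) mod 39 = 14 (a discrepancy with the record)
First deviation found at step 2; the corrected entry is x = 14.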